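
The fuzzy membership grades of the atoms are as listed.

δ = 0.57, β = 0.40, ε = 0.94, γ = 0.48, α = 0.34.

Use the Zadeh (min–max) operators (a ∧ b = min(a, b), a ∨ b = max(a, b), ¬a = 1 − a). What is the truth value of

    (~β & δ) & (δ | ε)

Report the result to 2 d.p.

0.57

~β = 1 − 0.40 = 0.60
~β & δ = min(a, b) on (0.60, 0.57) = 0.57
δ | ε = max(a, b) on (0.57, 0.94) = 0.94
(~β & δ) & (δ | ε) = min(a, b) on (0.57, 0.94) = 0.57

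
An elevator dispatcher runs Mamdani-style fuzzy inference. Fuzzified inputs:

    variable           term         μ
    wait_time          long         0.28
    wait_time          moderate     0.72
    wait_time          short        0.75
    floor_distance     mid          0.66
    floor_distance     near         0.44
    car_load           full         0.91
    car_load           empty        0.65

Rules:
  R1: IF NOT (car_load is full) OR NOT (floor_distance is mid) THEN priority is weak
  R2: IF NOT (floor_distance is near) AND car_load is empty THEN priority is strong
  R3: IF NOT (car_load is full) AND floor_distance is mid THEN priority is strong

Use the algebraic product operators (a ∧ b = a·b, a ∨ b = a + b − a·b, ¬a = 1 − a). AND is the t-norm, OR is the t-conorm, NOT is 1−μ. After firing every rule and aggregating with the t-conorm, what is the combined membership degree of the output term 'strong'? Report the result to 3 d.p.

0.402

R1: ¬full=1−0.91=0.09, ¬mid=1−0.66=0.34; OR[a + b − a·b] → w = 0.3994
R2: ¬near=1−0.44=0.56, empty=0.65; AND[a·b] → w = 0.3640
R3: ¬full=1−0.91=0.09, mid=0.66; AND[a·b] → w = 0.0594
Rules with consequent 'strong': {R2, R3} → strengths 0.3640, 0.0594
Aggregate via t-conorm [a + b − a·b]: 0.4018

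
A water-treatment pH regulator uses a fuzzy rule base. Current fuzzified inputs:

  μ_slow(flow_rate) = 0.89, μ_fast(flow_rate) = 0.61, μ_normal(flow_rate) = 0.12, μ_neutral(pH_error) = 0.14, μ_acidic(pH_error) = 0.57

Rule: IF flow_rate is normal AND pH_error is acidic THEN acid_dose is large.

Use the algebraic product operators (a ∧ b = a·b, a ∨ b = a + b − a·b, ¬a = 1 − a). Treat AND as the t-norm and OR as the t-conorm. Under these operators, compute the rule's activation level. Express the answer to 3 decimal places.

0.068

firing strength: normal=0.12, acidic=0.57; AND[a·b] → w = 0.0684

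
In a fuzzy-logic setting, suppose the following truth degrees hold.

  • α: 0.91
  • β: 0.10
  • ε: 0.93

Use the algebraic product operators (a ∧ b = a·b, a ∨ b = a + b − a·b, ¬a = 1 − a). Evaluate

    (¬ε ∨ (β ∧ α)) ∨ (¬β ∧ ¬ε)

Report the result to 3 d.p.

0.208

¬ε = 1 − 0.9300 = 0.0700
β ∧ α = a·b on (0.1000, 0.9100) = 0.0910
¬ε ∨ (β ∧ α) = a + b − a·b on (0.0700, 0.0910) = 0.1546
¬β = 1 − 0.1000 = 0.9000
¬ε = 1 − 0.9300 = 0.0700
¬β ∧ ¬ε = a·b on (0.9000, 0.0700) = 0.0630
(¬ε ∨ (β ∧ α)) ∨ (¬β ∧ ¬ε) = a + b − a·b on (0.1546, 0.0630) = 0.2079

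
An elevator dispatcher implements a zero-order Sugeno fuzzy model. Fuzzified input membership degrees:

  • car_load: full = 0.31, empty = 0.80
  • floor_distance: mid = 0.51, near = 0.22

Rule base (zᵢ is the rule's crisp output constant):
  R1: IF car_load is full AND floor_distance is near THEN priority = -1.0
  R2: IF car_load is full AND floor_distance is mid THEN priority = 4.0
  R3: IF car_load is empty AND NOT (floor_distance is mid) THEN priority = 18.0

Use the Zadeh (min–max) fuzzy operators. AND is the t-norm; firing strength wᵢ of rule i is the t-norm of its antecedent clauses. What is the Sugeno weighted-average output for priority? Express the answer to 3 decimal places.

R1 (z=-1.0): full=0.31, near=0.22; AND[min(a, b)] → w = 0.22
R2 (z=4.0): full=0.31, mid=0.51; AND[min(a, b)] → w = 0.31
R3 (z=18.0): empty=0.80, ¬mid=1−0.51=0.49; AND[min(a, b)] → w = 0.49
Weighted average = (0.22·-1.0 + 0.31·4.0 + 0.49·18.0) / (0.22 + 0.31 + 0.49)
  = 9.8400 / 1.0200 = 9.647

9.647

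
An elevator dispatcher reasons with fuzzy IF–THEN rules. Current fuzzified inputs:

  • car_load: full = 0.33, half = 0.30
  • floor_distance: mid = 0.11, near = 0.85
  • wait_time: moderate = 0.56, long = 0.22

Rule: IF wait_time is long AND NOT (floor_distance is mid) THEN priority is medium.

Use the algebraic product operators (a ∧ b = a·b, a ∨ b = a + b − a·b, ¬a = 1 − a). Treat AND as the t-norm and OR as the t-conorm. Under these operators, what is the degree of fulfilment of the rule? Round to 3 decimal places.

firing strength: long=0.22, ¬mid=1−0.11=0.89; AND[a·b] → w = 0.1958

0.196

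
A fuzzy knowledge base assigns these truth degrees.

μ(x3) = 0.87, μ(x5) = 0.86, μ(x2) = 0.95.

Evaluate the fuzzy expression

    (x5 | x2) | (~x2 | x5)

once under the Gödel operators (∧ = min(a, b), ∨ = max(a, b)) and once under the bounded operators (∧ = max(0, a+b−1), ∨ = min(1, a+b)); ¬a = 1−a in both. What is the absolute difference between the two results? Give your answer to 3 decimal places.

0.050

Under Gödel:
  x5 | x2 = max(a, b) on (0.86, 0.95) = 0.95
  ~x2 = 1 − 0.95 = 0.05
  ~x2 | x5 = max(a, b) on (0.05, 0.86) = 0.86
  (x5 | x2) | (~x2 | x5) = max(a, b) on (0.95, 0.86) = 0.95
  → value = 0.9500
Under bounded:
  x5 | x2 = min(1, a+b) on (0.86, 0.95) = 1.00
  ~x2 = 1 − 0.95 = 0.05
  ~x2 | x5 = min(1, a+b) on (0.05, 0.86) = 0.91
  (x5 | x2) | (~x2 | x5) = min(1, a+b) on (1.00, 0.91) = 1.00
  → value = 1.0000
|0.9500 − 1.0000| = 0.050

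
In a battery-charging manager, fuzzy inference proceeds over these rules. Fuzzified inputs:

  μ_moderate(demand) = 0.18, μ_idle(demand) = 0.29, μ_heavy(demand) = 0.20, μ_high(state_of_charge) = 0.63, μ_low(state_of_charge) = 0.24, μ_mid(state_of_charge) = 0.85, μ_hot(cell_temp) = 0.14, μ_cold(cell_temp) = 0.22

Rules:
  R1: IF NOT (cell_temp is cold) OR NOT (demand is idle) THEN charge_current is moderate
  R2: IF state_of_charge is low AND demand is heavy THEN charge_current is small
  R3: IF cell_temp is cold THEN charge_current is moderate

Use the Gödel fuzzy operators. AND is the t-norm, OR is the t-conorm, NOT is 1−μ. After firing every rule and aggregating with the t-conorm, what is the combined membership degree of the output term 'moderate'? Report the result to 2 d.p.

R1: ¬cold=1−0.22=0.78, ¬idle=1−0.29=0.71; OR[max(a, b)] → w = 0.78
R2: low=0.24, heavy=0.20; AND[min(a, b)] → w = 0.20
R3: cold=0.22 → w = 0.22
Rules with consequent 'moderate': {R1, R3} → strengths 0.78, 0.22
Aggregate via t-conorm [max(a, b)]: 0.78

0.78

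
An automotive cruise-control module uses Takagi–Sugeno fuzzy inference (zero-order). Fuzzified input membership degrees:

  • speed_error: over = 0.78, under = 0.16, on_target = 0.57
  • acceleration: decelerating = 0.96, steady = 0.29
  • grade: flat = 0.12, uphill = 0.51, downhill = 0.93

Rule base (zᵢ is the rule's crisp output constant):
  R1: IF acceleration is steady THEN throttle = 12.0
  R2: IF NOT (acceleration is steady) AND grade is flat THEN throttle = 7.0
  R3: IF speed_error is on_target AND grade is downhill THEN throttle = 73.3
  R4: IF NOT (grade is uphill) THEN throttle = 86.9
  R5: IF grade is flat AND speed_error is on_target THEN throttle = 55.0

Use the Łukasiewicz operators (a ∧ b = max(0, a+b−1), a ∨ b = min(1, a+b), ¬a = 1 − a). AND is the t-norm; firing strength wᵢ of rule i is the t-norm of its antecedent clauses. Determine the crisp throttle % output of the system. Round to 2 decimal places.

R1 (z=12.0): steady=0.29 → w = 0.29
R2 (z=7.0): ¬steady=1−0.29=0.71, flat=0.12; AND[max(0, a+b−1)] → w = 0.00
R3 (z=73.3): on_target=0.57, downhill=0.93; AND[max(0, a+b−1)] → w = 0.50
R4 (z=86.9): ¬uphill=1−0.51=0.49 → w = 0.49
R5 (z=55.0): flat=0.12, on_target=0.57; AND[max(0, a+b−1)] → w = 0.00
Weighted average = (0.29·12.0 + 0.00·7.0 + 0.50·73.3 + 0.49·86.9 + 0.00·55.0) / (0.29 + 0.00 + 0.50 + 0.49 + 0.00)
  = 82.7110 / 1.2800 = 64.62

64.62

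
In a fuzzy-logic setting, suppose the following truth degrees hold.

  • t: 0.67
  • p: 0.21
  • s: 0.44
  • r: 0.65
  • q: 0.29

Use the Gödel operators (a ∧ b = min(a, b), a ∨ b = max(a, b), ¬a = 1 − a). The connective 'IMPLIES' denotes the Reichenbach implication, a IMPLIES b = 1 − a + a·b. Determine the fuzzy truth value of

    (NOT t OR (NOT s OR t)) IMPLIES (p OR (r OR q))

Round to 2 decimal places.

NOT t = 1 − 0.67 = 0.33
NOT s = 1 − 0.44 = 0.56
NOT s OR t = max(a, b) on (0.56, 0.67) = 0.67
NOT t OR (NOT s OR t) = max(a, b) on (0.33, 0.67) = 0.67
r OR q = max(a, b) on (0.65, 0.29) = 0.65
p OR (r OR q) = max(a, b) on (0.21, 0.65) = 0.65
(NOT t OR (NOT s OR t)) IMPLIES (p OR (r OR q))  [Reichenbach: 1 − a + a·b] with a=0.67, b=0.65 → 0.77

0.77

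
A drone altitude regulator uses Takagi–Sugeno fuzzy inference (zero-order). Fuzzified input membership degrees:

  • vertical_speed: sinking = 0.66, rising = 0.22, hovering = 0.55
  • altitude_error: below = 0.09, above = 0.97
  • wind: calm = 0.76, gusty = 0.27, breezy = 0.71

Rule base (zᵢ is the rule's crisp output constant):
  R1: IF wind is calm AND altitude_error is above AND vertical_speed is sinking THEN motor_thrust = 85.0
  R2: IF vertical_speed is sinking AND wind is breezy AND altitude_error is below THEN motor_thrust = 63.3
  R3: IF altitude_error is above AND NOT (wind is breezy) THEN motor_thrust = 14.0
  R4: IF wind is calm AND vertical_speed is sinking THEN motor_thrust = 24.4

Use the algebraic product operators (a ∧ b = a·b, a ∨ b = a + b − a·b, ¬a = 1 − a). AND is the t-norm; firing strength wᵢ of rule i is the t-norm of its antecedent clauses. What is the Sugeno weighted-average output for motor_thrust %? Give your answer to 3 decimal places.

45.900

R1 (z=85.0): calm=0.76, above=0.97, sinking=0.66; AND[a·b] → w = 0.4866
R2 (z=63.3): sinking=0.66, breezy=0.71, below=0.09; AND[a·b] → w = 0.0422
R3 (z=14.0): above=0.97, ¬breezy=1−0.71=0.29; AND[a·b] → w = 0.2813
R4 (z=24.4): calm=0.76, sinking=0.66; AND[a·b] → w = 0.5016
Weighted average = (0.4866·85.0 + 0.0422·63.3 + 0.2813·14.0 + 0.5016·24.4) / (0.4866 + 0.0422 + 0.2813 + 0.5016)
  = 60.2038 / 1.3116 = 45.900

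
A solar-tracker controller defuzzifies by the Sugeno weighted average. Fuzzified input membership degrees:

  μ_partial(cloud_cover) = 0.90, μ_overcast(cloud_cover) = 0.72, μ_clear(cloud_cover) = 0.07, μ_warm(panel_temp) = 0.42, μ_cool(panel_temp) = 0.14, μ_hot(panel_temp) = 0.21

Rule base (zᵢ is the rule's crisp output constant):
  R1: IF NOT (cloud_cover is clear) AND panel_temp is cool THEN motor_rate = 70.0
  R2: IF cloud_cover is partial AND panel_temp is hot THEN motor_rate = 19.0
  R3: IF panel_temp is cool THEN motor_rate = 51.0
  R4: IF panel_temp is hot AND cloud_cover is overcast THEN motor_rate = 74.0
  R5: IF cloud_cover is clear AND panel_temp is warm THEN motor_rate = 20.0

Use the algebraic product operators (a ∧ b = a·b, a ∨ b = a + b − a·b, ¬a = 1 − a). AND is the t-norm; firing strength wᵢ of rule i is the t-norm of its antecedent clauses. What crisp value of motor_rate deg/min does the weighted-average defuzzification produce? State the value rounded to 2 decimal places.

R1 (z=70.0): ¬clear=1−0.07=0.93, cool=0.14; AND[a·b] → w = 0.1302
R2 (z=19.0): partial=0.90, hot=0.21; AND[a·b] → w = 0.1890
R3 (z=51.0): cool=0.14 → w = 0.1400
R4 (z=74.0): hot=0.21, overcast=0.72; AND[a·b] → w = 0.1512
R5 (z=20.0): clear=0.07, warm=0.42; AND[a·b] → w = 0.0294
Weighted average = (0.1302·70.0 + 0.1890·19.0 + 0.1400·51.0 + 0.1512·74.0 + 0.0294·20.0) / (0.1302 + 0.1890 + 0.1400 + 0.1512 + 0.0294)
  = 31.6218 / 0.6398 = 49.42

49.42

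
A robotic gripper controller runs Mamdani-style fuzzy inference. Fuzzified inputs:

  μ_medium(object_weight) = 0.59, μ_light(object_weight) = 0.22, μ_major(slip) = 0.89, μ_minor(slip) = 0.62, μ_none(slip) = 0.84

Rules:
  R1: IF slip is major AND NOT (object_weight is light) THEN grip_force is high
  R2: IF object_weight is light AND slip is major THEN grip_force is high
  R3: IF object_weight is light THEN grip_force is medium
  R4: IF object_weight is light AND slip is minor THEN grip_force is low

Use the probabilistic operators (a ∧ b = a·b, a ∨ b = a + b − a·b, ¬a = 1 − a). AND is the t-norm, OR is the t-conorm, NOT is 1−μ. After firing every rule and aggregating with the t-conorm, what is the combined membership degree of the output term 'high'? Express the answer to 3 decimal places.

R1: major=0.89, ¬light=1−0.22=0.78; AND[a·b] → w = 0.6942
R2: light=0.22, major=0.89; AND[a·b] → w = 0.1958
R3: light=0.22 → w = 0.2200
R4: light=0.22, minor=0.62; AND[a·b] → w = 0.1364
Rules with consequent 'high': {R1, R2} → strengths 0.6942, 0.1958
Aggregate via t-conorm [a + b − a·b]: 0.7541

0.754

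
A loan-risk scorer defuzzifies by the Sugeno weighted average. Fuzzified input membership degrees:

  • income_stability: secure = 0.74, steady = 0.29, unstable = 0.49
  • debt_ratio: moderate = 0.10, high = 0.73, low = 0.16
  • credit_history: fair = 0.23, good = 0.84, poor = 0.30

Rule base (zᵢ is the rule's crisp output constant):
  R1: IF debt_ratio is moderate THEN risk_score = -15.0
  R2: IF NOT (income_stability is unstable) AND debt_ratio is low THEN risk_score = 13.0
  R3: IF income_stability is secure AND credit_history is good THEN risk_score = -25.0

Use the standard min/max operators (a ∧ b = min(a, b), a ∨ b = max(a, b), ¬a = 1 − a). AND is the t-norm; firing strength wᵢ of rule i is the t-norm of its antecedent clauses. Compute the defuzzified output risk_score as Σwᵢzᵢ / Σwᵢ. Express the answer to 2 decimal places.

-17.92

R1 (z=-15.0): moderate=0.10 → w = 0.10
R2 (z=13.0): ¬unstable=1−0.49=0.51, low=0.16; AND[min(a, b)] → w = 0.16
R3 (z=-25.0): secure=0.74, good=0.84; AND[min(a, b)] → w = 0.74
Weighted average = (0.10·-15.0 + 0.16·13.0 + 0.74·-25.0) / (0.10 + 0.16 + 0.74)
  = -17.9200 / 1.0000 = -17.92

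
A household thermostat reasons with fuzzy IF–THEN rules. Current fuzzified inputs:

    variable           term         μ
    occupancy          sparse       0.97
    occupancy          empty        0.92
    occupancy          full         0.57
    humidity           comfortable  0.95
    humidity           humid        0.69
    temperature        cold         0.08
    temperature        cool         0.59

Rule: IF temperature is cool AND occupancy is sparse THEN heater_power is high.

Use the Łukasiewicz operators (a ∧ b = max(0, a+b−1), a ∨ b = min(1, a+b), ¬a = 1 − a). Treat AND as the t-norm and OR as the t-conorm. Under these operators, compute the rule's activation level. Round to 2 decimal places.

0.56

firing strength: cool=0.59, sparse=0.97; AND[max(0, a+b−1)] → w = 0.56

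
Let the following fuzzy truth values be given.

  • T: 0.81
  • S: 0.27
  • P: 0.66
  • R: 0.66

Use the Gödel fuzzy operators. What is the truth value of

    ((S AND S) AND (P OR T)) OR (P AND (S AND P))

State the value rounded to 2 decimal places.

0.27

S AND S = min(a, b) on (0.27, 0.27) = 0.27
P OR T = max(a, b) on (0.66, 0.81) = 0.81
(S AND S) AND (P OR T) = min(a, b) on (0.27, 0.81) = 0.27
S AND P = min(a, b) on (0.27, 0.66) = 0.27
P AND (S AND P) = min(a, b) on (0.66, 0.27) = 0.27
((S AND S) AND (P OR T)) OR (P AND (S AND P)) = max(a, b) on (0.27, 0.27) = 0.27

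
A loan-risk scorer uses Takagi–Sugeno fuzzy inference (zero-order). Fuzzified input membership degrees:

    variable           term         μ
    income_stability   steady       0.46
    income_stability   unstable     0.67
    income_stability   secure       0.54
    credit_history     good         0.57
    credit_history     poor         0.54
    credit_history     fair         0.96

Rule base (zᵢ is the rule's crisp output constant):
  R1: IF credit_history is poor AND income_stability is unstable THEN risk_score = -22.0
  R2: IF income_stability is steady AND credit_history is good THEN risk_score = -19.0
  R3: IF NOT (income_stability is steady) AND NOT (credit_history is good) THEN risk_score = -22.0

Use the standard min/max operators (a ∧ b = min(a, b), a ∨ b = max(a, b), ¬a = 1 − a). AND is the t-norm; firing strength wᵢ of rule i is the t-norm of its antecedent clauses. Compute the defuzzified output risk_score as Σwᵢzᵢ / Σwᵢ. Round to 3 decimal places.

-21.035

R1 (z=-22.0): poor=0.54, unstable=0.67; AND[min(a, b)] → w = 0.54
R2 (z=-19.0): steady=0.46, good=0.57; AND[min(a, b)] → w = 0.46
R3 (z=-22.0): ¬steady=1−0.46=0.54, ¬good=1−0.57=0.43; AND[min(a, b)] → w = 0.43
Weighted average = (0.54·-22.0 + 0.46·-19.0 + 0.43·-22.0) / (0.54 + 0.46 + 0.43)
  = -30.0800 / 1.4300 = -21.035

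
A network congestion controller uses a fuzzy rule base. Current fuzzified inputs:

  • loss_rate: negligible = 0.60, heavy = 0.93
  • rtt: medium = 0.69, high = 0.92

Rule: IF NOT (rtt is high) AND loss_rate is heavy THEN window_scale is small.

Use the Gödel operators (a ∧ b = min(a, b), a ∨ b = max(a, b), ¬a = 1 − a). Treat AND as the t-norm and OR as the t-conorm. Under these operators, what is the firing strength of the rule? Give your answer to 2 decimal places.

0.08

firing strength: ¬high=1−0.92=0.08, heavy=0.93; AND[min(a, b)] → w = 0.08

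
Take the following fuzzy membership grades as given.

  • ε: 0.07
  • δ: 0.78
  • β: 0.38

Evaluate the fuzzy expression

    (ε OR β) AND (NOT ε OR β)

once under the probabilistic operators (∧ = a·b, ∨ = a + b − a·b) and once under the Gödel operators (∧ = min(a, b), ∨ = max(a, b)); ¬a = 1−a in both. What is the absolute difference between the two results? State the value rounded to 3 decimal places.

0.025

Under probabilistic:
  ε OR β = a + b − a·b on (0.0700, 0.3800) = 0.4234
  NOT ε = 1 − 0.0700 = 0.9300
  NOT ε OR β = a + b − a·b on (0.9300, 0.3800) = 0.9566
  (ε OR β) AND (NOT ε OR β) = a·b on (0.4234, 0.9566) = 0.4050
  → value = 0.4050
Under Gödel:
  ε OR β = max(a, b) on (0.07, 0.38) = 0.38
  NOT ε = 1 − 0.07 = 0.93
  NOT ε OR β = max(a, b) on (0.93, 0.38) = 0.93
  (ε OR β) AND (NOT ε OR β) = min(a, b) on (0.38, 0.93) = 0.38
  → value = 0.3800
|0.4050 − 0.3800| = 0.025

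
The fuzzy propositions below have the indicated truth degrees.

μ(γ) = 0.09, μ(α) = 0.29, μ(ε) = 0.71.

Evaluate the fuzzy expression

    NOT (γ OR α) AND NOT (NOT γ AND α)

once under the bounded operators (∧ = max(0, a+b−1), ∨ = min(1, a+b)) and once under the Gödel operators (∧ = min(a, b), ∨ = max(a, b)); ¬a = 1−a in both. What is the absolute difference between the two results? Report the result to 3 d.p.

0.290

Under bounded:
  γ OR α = min(1, a+b) on (0.09, 0.29) = 0.38
  NOT (γ OR α) = 1 − 0.38 = 0.62
  NOT γ = 1 − 0.09 = 0.91
  NOT γ AND α = max(0, a+b−1) on (0.91, 0.29) = 0.20
  NOT (NOT γ AND α) = 1 − 0.20 = 0.80
  NOT (γ OR α) AND NOT (NOT γ AND α) = max(0, a+b−1) on (0.62, 0.80) = 0.42
  → value = 0.4200
Under Gödel:
  γ OR α = max(a, b) on (0.09, 0.29) = 0.29
  NOT (γ OR α) = 1 − 0.29 = 0.71
  NOT γ = 1 − 0.09 = 0.91
  NOT γ AND α = min(a, b) on (0.91, 0.29) = 0.29
  NOT (NOT γ AND α) = 1 − 0.29 = 0.71
  NOT (γ OR α) AND NOT (NOT γ AND α) = min(a, b) on (0.71, 0.71) = 0.71
  → value = 0.7100
|0.4200 − 0.7100| = 0.290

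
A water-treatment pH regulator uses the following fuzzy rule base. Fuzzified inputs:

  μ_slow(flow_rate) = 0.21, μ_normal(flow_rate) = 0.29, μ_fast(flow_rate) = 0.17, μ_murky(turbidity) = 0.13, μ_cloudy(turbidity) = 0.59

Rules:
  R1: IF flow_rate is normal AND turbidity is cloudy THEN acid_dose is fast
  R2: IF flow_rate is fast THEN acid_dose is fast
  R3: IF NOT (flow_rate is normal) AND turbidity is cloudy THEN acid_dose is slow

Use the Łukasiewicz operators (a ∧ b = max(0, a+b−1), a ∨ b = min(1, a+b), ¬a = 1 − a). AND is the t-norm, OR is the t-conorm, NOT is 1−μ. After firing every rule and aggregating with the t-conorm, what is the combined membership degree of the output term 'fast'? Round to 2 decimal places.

0.17

R1: normal=0.29, cloudy=0.59; AND[max(0, a+b−1)] → w = 0.00
R2: fast=0.17 → w = 0.17
R3: ¬normal=1−0.29=0.71, cloudy=0.59; AND[max(0, a+b−1)] → w = 0.30
Rules with consequent 'fast': {R1, R2} → strengths 0.00, 0.17
Aggregate via t-conorm [min(1, a+b)]: 0.17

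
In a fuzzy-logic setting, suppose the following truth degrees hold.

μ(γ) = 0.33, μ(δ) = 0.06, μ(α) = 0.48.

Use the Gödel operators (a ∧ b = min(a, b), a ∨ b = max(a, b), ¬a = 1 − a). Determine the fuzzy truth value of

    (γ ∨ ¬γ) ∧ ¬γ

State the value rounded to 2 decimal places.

0.67

¬γ = 1 − 0.33 = 0.67
γ ∨ ¬γ = max(a, b) on (0.33, 0.67) = 0.67
¬γ = 1 − 0.33 = 0.67
(γ ∨ ¬γ) ∧ ¬γ = min(a, b) on (0.67, 0.67) = 0.67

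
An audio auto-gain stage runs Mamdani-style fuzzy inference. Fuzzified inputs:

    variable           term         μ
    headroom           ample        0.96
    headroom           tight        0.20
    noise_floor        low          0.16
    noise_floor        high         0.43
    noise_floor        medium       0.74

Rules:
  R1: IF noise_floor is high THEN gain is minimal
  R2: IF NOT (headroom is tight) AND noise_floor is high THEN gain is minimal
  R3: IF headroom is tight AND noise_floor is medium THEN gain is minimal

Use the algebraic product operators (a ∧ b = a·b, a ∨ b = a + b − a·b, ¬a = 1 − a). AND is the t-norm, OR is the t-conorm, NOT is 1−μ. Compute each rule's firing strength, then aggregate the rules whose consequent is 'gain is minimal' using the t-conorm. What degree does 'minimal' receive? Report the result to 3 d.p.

0.681

R1: high=0.43 → w = 0.4300
R2: ¬tight=1−0.20=0.80, high=0.43; AND[a·b] → w = 0.3440
R3: tight=0.20, medium=0.74; AND[a·b] → w = 0.1480
Rules with consequent 'minimal': {R1, R2, R3} → strengths 0.4300, 0.3440, 0.1480
Aggregate via t-conorm [a + b − a·b]: 0.6814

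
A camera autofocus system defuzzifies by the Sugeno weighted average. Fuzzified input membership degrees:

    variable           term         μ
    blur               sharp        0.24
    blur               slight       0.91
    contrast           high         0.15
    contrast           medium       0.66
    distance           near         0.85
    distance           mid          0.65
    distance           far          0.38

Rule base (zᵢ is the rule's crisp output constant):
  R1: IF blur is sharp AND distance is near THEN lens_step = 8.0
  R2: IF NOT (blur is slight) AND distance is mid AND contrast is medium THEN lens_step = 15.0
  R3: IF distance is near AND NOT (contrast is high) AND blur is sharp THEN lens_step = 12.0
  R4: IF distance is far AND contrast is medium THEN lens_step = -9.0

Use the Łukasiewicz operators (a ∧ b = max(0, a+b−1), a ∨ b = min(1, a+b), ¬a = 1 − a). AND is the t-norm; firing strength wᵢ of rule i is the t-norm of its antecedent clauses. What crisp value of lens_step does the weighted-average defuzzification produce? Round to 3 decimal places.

R1 (z=8.0): sharp=0.24, near=0.85; AND[max(0, a+b−1)] → w = 0.09
R2 (z=15.0): ¬slight=1−0.91=0.09, mid=0.65, medium=0.66; AND[max(0, a+b−1)] → w = 0.00
R3 (z=12.0): near=0.85, ¬high=1−0.15=0.85, sharp=0.24; AND[max(0, a+b−1)] → w = 0.00
R4 (z=-9.0): far=0.38, medium=0.66; AND[max(0, a+b−1)] → w = 0.04
Weighted average = (0.09·8.0 + 0.00·15.0 + 0.00·12.0 + 0.04·-9.0) / (0.09 + 0.00 + 0.00 + 0.04)
  = 0.3600 / 0.1300 = 2.769

2.769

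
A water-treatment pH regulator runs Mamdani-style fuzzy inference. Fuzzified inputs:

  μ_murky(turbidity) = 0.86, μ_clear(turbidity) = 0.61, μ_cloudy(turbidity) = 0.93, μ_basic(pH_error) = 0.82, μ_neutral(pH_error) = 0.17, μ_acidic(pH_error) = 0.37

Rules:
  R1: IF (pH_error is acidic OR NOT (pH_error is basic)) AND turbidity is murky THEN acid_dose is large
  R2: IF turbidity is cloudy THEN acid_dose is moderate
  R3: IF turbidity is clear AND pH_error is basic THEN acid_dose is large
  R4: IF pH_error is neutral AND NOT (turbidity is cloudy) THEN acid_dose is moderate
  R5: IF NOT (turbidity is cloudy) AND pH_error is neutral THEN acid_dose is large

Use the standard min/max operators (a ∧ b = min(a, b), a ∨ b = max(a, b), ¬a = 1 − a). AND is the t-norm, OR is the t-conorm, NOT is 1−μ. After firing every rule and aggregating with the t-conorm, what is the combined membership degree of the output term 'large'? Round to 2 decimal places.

R1: (acidic=0.37 OR ¬basic=1−0.82=0.18) = 0.37; AND[min(a, b)] with murky=0.86 → w = 0.37
R2: cloudy=0.93 → w = 0.93
R3: clear=0.61, basic=0.82; AND[min(a, b)] → w = 0.61
R4: neutral=0.17, ¬cloudy=1−0.93=0.07; AND[min(a, b)] → w = 0.07
R5: ¬cloudy=1−0.93=0.07, neutral=0.17; AND[min(a, b)] → w = 0.07
Rules with consequent 'large': {R1, R3, R5} → strengths 0.37, 0.61, 0.07
Aggregate via t-conorm [max(a, b)]: 0.61

0.61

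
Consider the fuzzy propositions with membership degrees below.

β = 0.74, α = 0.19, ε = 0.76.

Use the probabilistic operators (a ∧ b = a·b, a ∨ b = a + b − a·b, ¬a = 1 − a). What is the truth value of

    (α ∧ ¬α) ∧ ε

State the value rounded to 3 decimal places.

0.117

¬α = 1 − 0.1900 = 0.8100
α ∧ ¬α = a·b on (0.1900, 0.8100) = 0.1539
(α ∧ ¬α) ∧ ε = a·b on (0.1539, 0.7600) = 0.1170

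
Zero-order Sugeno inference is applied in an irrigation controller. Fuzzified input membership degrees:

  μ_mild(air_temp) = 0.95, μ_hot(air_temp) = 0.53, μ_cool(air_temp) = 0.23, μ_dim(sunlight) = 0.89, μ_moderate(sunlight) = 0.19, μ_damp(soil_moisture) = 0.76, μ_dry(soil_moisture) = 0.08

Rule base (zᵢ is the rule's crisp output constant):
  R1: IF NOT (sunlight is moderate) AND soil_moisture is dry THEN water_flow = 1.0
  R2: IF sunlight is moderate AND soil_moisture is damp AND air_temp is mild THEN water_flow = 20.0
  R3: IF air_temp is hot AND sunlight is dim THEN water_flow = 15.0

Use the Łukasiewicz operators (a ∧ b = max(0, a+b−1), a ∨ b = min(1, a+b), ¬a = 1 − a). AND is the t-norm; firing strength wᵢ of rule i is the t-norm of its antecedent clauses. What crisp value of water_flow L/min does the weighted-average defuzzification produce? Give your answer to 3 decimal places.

R1 (z=1.0): ¬moderate=1−0.19=0.81, dry=0.08; AND[max(0, a+b−1)] → w = 0.00
R2 (z=20.0): moderate=0.19, damp=0.76, mild=0.95; AND[max(0, a+b−1)] → w = 0.00
R3 (z=15.0): hot=0.53, dim=0.89; AND[max(0, a+b−1)] → w = 0.42
Weighted average = (0.00·1.0 + 0.00·20.0 + 0.42·15.0) / (0.00 + 0.00 + 0.42)
  = 6.3000 / 0.4200 = 15.000

15.000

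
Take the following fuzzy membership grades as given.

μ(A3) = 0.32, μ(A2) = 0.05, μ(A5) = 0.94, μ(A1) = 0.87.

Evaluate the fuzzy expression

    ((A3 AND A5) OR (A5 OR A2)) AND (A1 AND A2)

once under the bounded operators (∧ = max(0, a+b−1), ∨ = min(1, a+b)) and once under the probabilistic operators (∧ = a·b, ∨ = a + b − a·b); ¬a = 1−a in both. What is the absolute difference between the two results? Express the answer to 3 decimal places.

Under bounded:
  A3 AND A5 = max(0, a+b−1) on (0.32, 0.94) = 0.26
  A5 OR A2 = min(1, a+b) on (0.94, 0.05) = 0.99
  (A3 AND A5) OR (A5 OR A2) = min(1, a+b) on (0.26, 0.99) = 1.00
  A1 AND A2 = max(0, a+b−1) on (0.87, 0.05) = 0.00
  ((A3 AND A5) OR (A5 OR A2)) AND (A1 AND A2) = max(0, a+b−1) on (1.00, 0.00) = 0.00
  → value = 0.0000
Under probabilistic:
  A3 AND A5 = a·b on (0.3200, 0.9400) = 0.3008
  A5 OR A2 = a + b − a·b on (0.9400, 0.0500) = 0.9430
  (A3 AND A5) OR (A5 OR A2) = a + b − a·b on (0.3008, 0.9430) = 0.9601
  A1 AND A2 = a·b on (0.8700, 0.0500) = 0.0435
  ((A3 AND A5) OR (A5 OR A2)) AND (A1 AND A2) = a·b on (0.9601, 0.0435) = 0.0418
  → value = 0.0418
|0.0000 − 0.0418| = 0.042

0.042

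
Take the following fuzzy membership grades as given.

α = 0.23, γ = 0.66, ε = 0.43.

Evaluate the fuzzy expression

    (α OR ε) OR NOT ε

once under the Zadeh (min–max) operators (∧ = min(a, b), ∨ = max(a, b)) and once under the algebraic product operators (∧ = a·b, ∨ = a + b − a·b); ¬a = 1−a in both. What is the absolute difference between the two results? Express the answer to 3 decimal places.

Under Zadeh (min–max):
  α OR ε = max(a, b) on (0.23, 0.43) = 0.43
  NOT ε = 1 − 0.43 = 0.57
  (α OR ε) OR NOT ε = max(a, b) on (0.43, 0.57) = 0.57
  → value = 0.5700
Under algebraic product:
  α OR ε = a + b − a·b on (0.2300, 0.4300) = 0.5611
  NOT ε = 1 − 0.4300 = 0.5700
  (α OR ε) OR NOT ε = a + b − a·b on (0.5611, 0.5700) = 0.8113
  → value = 0.8113
|0.5700 − 0.8113| = 0.241

0.241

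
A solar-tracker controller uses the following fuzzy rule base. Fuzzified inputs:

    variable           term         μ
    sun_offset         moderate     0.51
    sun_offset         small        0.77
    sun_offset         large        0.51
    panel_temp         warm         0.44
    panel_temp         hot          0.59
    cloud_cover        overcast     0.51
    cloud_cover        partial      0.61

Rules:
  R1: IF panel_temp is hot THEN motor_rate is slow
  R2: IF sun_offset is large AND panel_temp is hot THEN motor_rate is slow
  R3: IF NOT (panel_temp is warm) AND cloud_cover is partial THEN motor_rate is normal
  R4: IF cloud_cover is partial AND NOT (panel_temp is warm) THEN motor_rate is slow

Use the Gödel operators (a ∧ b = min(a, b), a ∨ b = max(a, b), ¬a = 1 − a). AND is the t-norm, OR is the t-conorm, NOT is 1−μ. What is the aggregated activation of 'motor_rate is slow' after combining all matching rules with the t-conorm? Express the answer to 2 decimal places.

R1: hot=0.59 → w = 0.59
R2: large=0.51, hot=0.59; AND[min(a, b)] → w = 0.51
R3: ¬warm=1−0.44=0.56, partial=0.61; AND[min(a, b)] → w = 0.56
R4: partial=0.61, ¬warm=1−0.44=0.56; AND[min(a, b)] → w = 0.56
Rules with consequent 'slow': {R1, R2, R4} → strengths 0.59, 0.51, 0.56
Aggregate via t-conorm [max(a, b)]: 0.59

0.59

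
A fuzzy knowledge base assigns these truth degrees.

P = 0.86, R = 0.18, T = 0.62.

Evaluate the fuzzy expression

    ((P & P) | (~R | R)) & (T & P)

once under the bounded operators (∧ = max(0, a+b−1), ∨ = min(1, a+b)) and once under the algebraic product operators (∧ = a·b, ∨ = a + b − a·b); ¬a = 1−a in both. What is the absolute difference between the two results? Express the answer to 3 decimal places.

0.033

Under bounded:
  P & P = max(0, a+b−1) on (0.86, 0.86) = 0.72
  ~R = 1 − 0.18 = 0.82
  ~R | R = min(1, a+b) on (0.82, 0.18) = 1.00
  (P & P) | (~R | R) = min(1, a+b) on (0.72, 1.00) = 1.00
  T & P = max(0, a+b−1) on (0.62, 0.86) = 0.48
  ((P & P) | (~R | R)) & (T & P) = max(0, a+b−1) on (1.00, 0.48) = 0.48
  → value = 0.4800
Under algebraic product:
  P & P = a·b on (0.8600, 0.8600) = 0.7396
  ~R = 1 − 0.1800 = 0.8200
  ~R | R = a + b − a·b on (0.8200, 0.1800) = 0.8524
  (P & P) | (~R | R) = a + b − a·b on (0.7396, 0.8524) = 0.9616
  T & P = a·b on (0.6200, 0.8600) = 0.5332
  ((P & P) | (~R | R)) & (T & P) = a·b on (0.9616, 0.5332) = 0.5127
  → value = 0.5127
|0.4800 − 0.5127| = 0.033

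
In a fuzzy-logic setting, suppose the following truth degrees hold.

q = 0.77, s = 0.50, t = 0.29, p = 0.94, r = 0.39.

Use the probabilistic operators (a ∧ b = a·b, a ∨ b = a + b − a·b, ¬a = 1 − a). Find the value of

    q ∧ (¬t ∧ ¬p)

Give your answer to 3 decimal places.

¬t = 1 − 0.2900 = 0.7100
¬p = 1 − 0.9400 = 0.0600
¬t ∧ ¬p = a·b on (0.7100, 0.0600) = 0.0426
q ∧ (¬t ∧ ¬p) = a·b on (0.7700, 0.0426) = 0.0328

0.033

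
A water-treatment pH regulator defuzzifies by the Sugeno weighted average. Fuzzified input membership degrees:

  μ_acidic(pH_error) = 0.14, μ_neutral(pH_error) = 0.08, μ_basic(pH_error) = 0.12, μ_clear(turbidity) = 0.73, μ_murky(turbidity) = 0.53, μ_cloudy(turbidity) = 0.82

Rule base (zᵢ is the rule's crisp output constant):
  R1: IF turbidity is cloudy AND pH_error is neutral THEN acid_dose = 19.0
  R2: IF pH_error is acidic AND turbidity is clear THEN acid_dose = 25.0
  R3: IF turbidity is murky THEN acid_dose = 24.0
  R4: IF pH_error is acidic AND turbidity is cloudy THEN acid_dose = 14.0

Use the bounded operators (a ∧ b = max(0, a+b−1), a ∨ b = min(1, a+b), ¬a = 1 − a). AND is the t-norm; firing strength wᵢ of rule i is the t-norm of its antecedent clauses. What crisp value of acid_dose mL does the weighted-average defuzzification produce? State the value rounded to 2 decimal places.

R1 (z=19.0): cloudy=0.82, neutral=0.08; AND[max(0, a+b−1)] → w = 0.00
R2 (z=25.0): acidic=0.14, clear=0.73; AND[max(0, a+b−1)] → w = 0.00
R3 (z=24.0): murky=0.53 → w = 0.53
R4 (z=14.0): acidic=0.14, cloudy=0.82; AND[max(0, a+b−1)] → w = 0.00
Weighted average = (0.00·19.0 + 0.00·25.0 + 0.53·24.0 + 0.00·14.0) / (0.00 + 0.00 + 0.53 + 0.00)
  = 12.7200 / 0.5300 = 24.00

24.00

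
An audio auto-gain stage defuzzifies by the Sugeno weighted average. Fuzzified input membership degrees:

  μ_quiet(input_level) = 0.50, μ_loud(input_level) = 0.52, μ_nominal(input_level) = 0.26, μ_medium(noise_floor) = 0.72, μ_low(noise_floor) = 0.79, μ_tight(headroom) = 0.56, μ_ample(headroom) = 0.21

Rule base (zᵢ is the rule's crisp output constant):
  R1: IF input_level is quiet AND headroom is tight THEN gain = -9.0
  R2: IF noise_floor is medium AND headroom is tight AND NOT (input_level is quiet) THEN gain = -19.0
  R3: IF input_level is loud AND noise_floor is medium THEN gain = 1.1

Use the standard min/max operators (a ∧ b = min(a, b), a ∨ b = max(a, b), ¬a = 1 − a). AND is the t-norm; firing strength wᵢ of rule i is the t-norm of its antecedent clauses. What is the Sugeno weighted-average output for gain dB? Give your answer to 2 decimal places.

R1 (z=-9.0): quiet=0.50, tight=0.56; AND[min(a, b)] → w = 0.50
R2 (z=-19.0): medium=0.72, tight=0.56, ¬quiet=1−0.50=0.50; AND[min(a, b)] → w = 0.50
R3 (z=1.1): loud=0.52, medium=0.72; AND[min(a, b)] → w = 0.52
Weighted average = (0.50·-9.0 + 0.50·-19.0 + 0.52·1.1) / (0.50 + 0.50 + 0.52)
  = -13.4280 / 1.5200 = -8.83

-8.83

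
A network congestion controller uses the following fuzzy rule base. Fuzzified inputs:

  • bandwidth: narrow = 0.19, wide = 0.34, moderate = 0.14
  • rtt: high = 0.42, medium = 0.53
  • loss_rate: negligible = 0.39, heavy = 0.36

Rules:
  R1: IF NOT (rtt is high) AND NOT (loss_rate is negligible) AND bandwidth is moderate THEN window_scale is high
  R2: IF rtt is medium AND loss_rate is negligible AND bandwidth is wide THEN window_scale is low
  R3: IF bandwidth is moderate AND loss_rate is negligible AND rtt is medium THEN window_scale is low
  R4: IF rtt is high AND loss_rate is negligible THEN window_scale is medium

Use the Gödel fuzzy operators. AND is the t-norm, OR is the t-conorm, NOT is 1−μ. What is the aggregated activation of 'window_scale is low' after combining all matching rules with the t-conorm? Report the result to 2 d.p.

0.34

R1: ¬high=1−0.42=0.58, ¬negligible=1−0.39=0.61, moderate=0.14; AND[min(a, b)] → w = 0.14
R2: medium=0.53, negligible=0.39, wide=0.34; AND[min(a, b)] → w = 0.34
R3: moderate=0.14, negligible=0.39, medium=0.53; AND[min(a, b)] → w = 0.14
R4: high=0.42, negligible=0.39; AND[min(a, b)] → w = 0.39
Rules with consequent 'low': {R2, R3} → strengths 0.34, 0.14
Aggregate via t-conorm [max(a, b)]: 0.34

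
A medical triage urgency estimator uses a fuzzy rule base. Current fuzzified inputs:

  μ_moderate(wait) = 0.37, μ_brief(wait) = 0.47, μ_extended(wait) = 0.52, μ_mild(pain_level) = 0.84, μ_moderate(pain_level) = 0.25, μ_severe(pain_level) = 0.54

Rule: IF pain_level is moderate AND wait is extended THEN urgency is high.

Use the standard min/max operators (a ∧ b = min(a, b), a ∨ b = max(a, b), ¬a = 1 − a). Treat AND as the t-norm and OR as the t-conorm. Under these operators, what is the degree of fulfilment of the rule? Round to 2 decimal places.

firing strength: moderate=0.25, extended=0.52; AND[min(a, b)] → w = 0.25

0.25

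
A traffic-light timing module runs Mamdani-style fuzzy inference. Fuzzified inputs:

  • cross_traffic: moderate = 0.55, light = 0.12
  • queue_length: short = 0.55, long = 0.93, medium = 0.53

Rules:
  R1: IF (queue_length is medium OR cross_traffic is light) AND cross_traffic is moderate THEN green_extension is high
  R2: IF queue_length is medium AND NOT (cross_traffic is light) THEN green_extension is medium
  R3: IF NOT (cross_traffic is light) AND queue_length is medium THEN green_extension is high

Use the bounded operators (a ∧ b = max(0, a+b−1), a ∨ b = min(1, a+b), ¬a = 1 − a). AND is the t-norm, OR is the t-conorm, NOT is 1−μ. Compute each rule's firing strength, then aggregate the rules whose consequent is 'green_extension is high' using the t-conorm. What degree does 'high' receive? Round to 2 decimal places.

0.61

R1: (medium=0.53 OR light=0.12) = 0.65; AND[max(0, a+b−1)] with moderate=0.55 → w = 0.20
R2: medium=0.53, ¬light=1−0.12=0.88; AND[max(0, a+b−1)] → w = 0.41
R3: ¬light=1−0.12=0.88, medium=0.53; AND[max(0, a+b−1)] → w = 0.41
Rules with consequent 'high': {R1, R3} → strengths 0.20, 0.41
Aggregate via t-conorm [min(1, a+b)]: 0.61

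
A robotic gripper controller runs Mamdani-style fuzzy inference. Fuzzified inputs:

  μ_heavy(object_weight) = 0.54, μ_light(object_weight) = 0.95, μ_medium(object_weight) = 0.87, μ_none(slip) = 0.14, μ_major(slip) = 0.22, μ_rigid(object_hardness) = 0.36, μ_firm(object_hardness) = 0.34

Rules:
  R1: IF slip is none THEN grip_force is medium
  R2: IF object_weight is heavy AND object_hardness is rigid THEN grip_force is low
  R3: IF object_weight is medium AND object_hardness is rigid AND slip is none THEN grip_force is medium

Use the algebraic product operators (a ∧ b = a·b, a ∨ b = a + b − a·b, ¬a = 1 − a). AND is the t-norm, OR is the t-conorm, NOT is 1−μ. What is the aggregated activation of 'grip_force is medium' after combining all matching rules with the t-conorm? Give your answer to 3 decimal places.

0.178

R1: none=0.14 → w = 0.1400
R2: heavy=0.54, rigid=0.36; AND[a·b] → w = 0.1944
R3: medium=0.87, rigid=0.36, none=0.14; AND[a·b] → w = 0.0438
Rules with consequent 'medium': {R1, R3} → strengths 0.1400, 0.0438
Aggregate via t-conorm [a + b − a·b]: 0.1777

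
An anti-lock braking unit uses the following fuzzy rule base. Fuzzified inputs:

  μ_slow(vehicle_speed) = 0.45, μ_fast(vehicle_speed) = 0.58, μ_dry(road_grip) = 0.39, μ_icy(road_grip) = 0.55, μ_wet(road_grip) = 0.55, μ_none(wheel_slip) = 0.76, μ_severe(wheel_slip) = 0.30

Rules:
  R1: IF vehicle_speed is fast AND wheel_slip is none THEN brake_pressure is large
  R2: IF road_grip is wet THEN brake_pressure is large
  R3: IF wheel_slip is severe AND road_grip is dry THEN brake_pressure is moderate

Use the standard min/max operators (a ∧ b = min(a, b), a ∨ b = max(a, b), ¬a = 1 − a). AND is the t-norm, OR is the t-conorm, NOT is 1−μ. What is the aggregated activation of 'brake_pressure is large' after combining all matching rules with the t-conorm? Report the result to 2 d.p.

R1: fast=0.58, none=0.76; AND[min(a, b)] → w = 0.58
R2: wet=0.55 → w = 0.55
R3: severe=0.30, dry=0.39; AND[min(a, b)] → w = 0.30
Rules with consequent 'large': {R1, R2} → strengths 0.58, 0.55
Aggregate via t-conorm [max(a, b)]: 0.58

0.58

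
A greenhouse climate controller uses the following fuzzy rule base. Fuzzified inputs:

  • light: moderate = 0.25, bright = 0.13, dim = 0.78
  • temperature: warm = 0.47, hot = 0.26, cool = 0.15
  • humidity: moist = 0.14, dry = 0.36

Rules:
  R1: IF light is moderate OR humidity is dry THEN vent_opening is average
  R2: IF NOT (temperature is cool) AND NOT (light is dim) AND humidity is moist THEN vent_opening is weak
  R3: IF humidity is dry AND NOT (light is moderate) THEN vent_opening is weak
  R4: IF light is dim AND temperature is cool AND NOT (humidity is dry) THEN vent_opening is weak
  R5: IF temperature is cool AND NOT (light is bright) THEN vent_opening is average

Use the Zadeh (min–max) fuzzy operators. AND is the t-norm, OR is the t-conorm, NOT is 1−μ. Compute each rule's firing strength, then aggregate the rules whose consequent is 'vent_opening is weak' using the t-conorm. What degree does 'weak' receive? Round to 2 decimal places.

0.36

R1: moderate=0.25, dry=0.36; OR[max(a, b)] → w = 0.36
R2: ¬cool=1−0.15=0.85, ¬dim=1−0.78=0.22, moist=0.14; AND[min(a, b)] → w = 0.14
R3: dry=0.36, ¬moderate=1−0.25=0.75; AND[min(a, b)] → w = 0.36
R4: dim=0.78, cool=0.15, ¬dry=1−0.36=0.64; AND[min(a, b)] → w = 0.15
R5: cool=0.15, ¬bright=1−0.13=0.87; AND[min(a, b)] → w = 0.15
Rules with consequent 'weak': {R2, R3, R4} → strengths 0.14, 0.36, 0.15
Aggregate via t-conorm [max(a, b)]: 0.36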